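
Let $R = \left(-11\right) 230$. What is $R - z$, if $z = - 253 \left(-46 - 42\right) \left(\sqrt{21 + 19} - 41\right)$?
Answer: $910294 - 44528 \sqrt{10} \approx 7.6948 \cdot 10^{5}$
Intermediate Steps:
$R = -2530$
$z = -912824 + 44528 \sqrt{10}$ ($z = - 253 \left(- 88 \left(\sqrt{40} - 41\right)\right) = - 253 \left(- 88 \left(2 \sqrt{10} - 41\right)\right) = - 253 \left(- 88 \left(-41 + 2 \sqrt{10}\right)\right) = - 253 \left(3608 - 176 \sqrt{10}\right) = -912824 + 44528 \sqrt{10} \approx -7.7201 \cdot 10^{5}$)
$R - z = -2530 - \left(-912824 + 44528 \sqrt{10}\right) = -2530 + \left(912824 - 44528 \sqrt{10}\right) = 910294 - 44528 \sqrt{10}$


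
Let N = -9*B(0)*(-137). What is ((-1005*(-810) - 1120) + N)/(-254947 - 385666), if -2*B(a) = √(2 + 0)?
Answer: -812930/640613 + 1233*√2/1281226 ≈ -1.2676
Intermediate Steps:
B(a) = -√2/2 (B(a) = -√(2 + 0)/2 = -√2/2)
N = -1233*√2/2 (N = -(-9)*√2/2*(-137) = (9*√2/2)*(-137) = -1233*√2/2 ≈ -871.86)
((-1005*(-810) - 1120) + N)/(-254947 - 385666) = ((-1005*(-810) - 1120) - 1233*√2/2)/(-254947 - 385666) = ((814050 - 1120) - 1233*√2/2)/(-640613) = (812930 - 1233*√2/2)*(-1/640613) = -812930/640613 + 1233*√2/1281226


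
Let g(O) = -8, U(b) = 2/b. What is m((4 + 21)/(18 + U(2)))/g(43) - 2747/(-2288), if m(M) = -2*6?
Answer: 6179/2288 ≈ 2.7006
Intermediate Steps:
m(M) = -12
m((4 + 21)/(18 + U(2)))/g(43) - 2747/(-2288) = -12/(-8) - 2747/(-2288) = -12*(-1/8) - 2747*(-1/2288) = 3/2 + 2747/2288 = 6179/2288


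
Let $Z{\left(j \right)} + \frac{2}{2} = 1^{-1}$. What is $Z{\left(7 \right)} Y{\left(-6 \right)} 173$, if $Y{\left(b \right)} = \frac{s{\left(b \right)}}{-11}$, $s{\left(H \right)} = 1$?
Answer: $0$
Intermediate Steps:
$Z{\left(j \right)} = 0$ ($Z{\left(j \right)} = -1 + 1^{-1} = -1 + 1 = 0$)
$Y{\left(b \right)} = - \frac{1}{11}$ ($Y{\left(b \right)} = 1 \frac{1}{-11} = 1 \left(- \frac{1}{11}\right) = - \frac{1}{11}$)
$Z{\left(7 \right)} Y{\left(-6 \right)} 173 = 0 \left(- \frac{1}{11}\right) 173 = 0 \cdot 173 = 0$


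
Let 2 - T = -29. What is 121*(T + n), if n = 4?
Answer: 4235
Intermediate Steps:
T = 31 (T = 2 - 1*(-29) = 2 + 29 = 31)
121*(T + n) = 121*(31 + 4) = 121*35 = 4235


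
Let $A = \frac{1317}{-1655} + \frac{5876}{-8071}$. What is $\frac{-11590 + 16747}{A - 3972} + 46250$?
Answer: $\frac{2454712957145465}{53076364147} \approx 46249.0$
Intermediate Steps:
$A = - \frac{20354287}{13357505}$ ($A = 1317 \left(- \frac{1}{1655}\right) + 5876 \left(- \frac{1}{8071}\right) = - \frac{1317}{1655} - \frac{5876}{8071} = - \frac{20354287}{13357505} \approx -1.5238$)
$\frac{-11590 + 16747}{A - 3972} + 46250 = \frac{-11590 + 16747}{- \frac{20354287}{13357505} - 3972} + 46250 = \frac{5157}{- \frac{53076364147}{13357505}} + 46250 = 5157 \left(- \frac{13357505}{53076364147}\right) + 46250 = - \frac{68884653285}{53076364147} + 46250 = \frac{2454712957145465}{53076364147}$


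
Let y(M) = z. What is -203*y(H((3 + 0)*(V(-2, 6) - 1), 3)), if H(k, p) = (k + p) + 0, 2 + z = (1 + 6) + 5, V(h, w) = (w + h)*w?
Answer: -2030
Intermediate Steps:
V(h, w) = w*(h + w) (V(h, w) = (h + w)*w = w*(h + w))
z = 10 (z = -2 + ((1 + 6) + 5) = -2 + (7 + 5) = -2 + 12 = 10)
H(k, p) = k + p
y(M) = 10
-203*y(H((3 + 0)*(V(-2, 6) - 1), 3)) = -203*10 = -2030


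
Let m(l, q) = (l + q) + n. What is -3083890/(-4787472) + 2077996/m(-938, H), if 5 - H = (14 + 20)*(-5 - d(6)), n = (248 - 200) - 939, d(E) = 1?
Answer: -414306323513/323154360 ≈ -1282.1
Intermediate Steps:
n = -891 (n = 48 - 939 = -891)
H = 209 (H = 5 - (14 + 20)*(-5 - 1*1) = 5 - 34*(-5 - 1) = 5 - 34*(-6) = 5 - 1*(-204) = 5 + 204 = 209)
m(l, q) = -891 + l + q (m(l, q) = (l + q) - 891 = -891 + l + q)
-3083890/(-4787472) + 2077996/m(-938, H) = -3083890/(-4787472) + 2077996/(-891 - 938 + 209) = -3083890*(-1/4787472) + 2077996/(-1620) = 1541945/2393736 + 2077996*(-1/1620) = 1541945/2393736 - 519499/405 = -414306323513/323154360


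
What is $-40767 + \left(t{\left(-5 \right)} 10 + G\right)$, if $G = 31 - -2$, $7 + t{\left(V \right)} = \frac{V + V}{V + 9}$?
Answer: $-40829$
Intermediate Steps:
$t{\left(V \right)} = -7 + \frac{2 V}{9 + V}$ ($t{\left(V \right)} = -7 + \frac{V + V}{V + 9} = -7 + \frac{2 V}{9 + V}$)
$G = 33$ ($G = 31 + 2 = 33$)
$-40767 + \left(t{\left(-5 \right)} 10 + G\right) = -40767 + \left(\frac{-63 - -25}{9 - 5} \cdot 10 + 33\right) = -40767 + \left(\frac{-63 + 25}{4} \cdot 10 + 33\right) = -40767 + \left(\frac{1}{4} \left(-38\right) 10 + 33\right) = -40767 + \left(\left(- \frac{19}{2}\right) 10 + 33\right) = -40767 + \left(-95 + 33\right) = -40767 - 62 = -40829$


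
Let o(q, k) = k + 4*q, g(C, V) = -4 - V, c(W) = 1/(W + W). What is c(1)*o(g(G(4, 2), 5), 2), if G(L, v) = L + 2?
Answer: -17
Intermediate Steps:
G(L, v) = 2 + L
c(W) = 1/(2*W)
c(1)*o(g(G(4, 2), 5), 2) = ((1/2)/1)*(2 + 4*(-4 - 1*5)) = ((1/2)*1)*(2 + 4*(-4 - 5)) = (2 + 4*(-9))/2 = (2 - 36)/2 = (1/2)*(-34) = -17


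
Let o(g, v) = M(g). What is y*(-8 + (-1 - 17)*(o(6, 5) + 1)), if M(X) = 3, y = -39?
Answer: 3120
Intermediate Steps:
o(g, v) = 3
y*(-8 + (-1 - 17)*(o(6, 5) + 1)) = -39*(-8 + (-1 - 17)*(3 + 1)) = -39*(-8 - 18*4) = -39*(-8 - 72) = -39*(-80) = 3120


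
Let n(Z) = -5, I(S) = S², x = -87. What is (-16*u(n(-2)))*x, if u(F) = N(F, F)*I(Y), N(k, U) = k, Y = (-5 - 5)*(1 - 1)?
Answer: 0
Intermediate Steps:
Y = 0 (Y = -10*0 = 0)
u(F) = 0 (u(F) = F*0² = F*0 = 0)
(-16*u(n(-2)))*x = -16*0*(-87) = 0*(-87) = 0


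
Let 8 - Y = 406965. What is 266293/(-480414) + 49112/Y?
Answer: -4550479061/6741649662 ≈ -0.67498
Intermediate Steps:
Y = -406957 (Y = 8 - 1*406965 = 8 - 406965 = -406957)
266293/(-480414) + 49112/Y = 266293/(-480414) + 49112/(-406957) = 266293*(-1/480414) + 49112*(-1/406957) = -266293/480414 - 49112/406957 = -4550479061/6741649662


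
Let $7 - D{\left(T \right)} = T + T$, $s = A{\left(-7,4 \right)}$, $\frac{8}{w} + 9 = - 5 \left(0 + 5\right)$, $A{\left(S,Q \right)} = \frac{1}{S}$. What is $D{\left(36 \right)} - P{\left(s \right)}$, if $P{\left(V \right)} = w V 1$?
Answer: $- \frac{7739}{119} \approx -65.034$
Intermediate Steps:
$w = - \frac{4}{17}$ ($w = \frac{8}{-9 - 5 \left(0 + 5\right)} = \frac{8}{-9 - 25} = \frac{8}{-34} = 8 \left(- \frac{1}{34}\right) = - \frac{4}{17} \approx -0.23529$)
$s = - \frac{1}{7}$ ($s = \frac{1}{-7} = - \frac{1}{7} \approx -0.14286$)
$D{\left(T \right)} = 7 - 2 T$ ($D{\left(T \right)} = 7 - \left(T + T\right) = 7 - 2 T$)
$P{\left(V \right)} = - \frac{4 V}{17}$ ($P{\left(V \right)} = - \frac{4 V}{17} \cdot 1 = - \frac{4 V}{17}$)
$D{\left(36 \right)} - P{\left(s \right)} = \left(7 - 72\right) - \left(- \frac{4}{17}\right) \left(- \frac{1}{7}\right) = \left(7 - 72\right) - \frac{4}{119} = -65 - \frac{4}{119} = - \frac{7739}{119}$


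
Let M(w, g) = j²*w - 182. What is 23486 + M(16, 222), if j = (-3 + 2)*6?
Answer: 23880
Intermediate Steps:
j = -6 (j = -1*6 = -6)
M(w, g) = -182 + 36*w (M(w, g) = (-6)²*w - 182 = 36*w - 182 = -182 + 36*w)
23486 + M(16, 222) = 23486 + (-182 + 36*16) = 23486 + (-182 + 576) = 23486 + 394 = 23880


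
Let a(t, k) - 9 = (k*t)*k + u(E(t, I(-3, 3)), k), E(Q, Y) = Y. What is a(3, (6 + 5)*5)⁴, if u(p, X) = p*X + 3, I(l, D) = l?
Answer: 6336491777143056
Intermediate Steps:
u(p, X) = 3 + X*p (u(p, X) = X*p + 3 = 3 + X*p)
a(t, k) = 12 - 3*k + t*k² (a(t, k) = 9 + ((k*t)*k + (3 + k*(-3))) = 9 + (t*k² + (3 - 3*k)) = 9 + (3 - 3*k + t*k²) = 12 - 3*k + t*k²)
a(3, (6 + 5)*5)⁴ = (12 - 3*(6 + 5)*5 + 3*((6 + 5)*5)²)⁴ = (12 - 33*5 + 3*(11*5)²)⁴ = (12 - 3*55 + 3*55²)⁴ = (12 - 165 + 3*3025)⁴ = (12 - 165 + 9075)⁴ = 8922⁴ = 6336491777143056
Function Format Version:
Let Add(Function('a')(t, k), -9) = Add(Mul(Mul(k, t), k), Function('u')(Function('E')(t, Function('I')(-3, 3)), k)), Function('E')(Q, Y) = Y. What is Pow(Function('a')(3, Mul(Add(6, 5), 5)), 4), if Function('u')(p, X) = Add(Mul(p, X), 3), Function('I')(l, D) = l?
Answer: 6336491777143056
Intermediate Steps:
Function('u')(p, X) = Add(3, Mul(X, p)) (Function('u')(p, X) = Add(Mul(X, p), 3) = Add(3, Mul(X, p)))
Function('a')(t, k) = Add(12, Mul(-3, k), Mul(t, Pow(k, 2))) (Function('a')(t, k) = Add(9, Add(Mul(Mul(k, t), k), Add(3, Mul(k, -3)))) = Add(9, Add(Mul(t, Pow(k, 2)), Add(3, Mul(-3, k)))) = Add(9, Add(3, Mul(-3, k), Mul(t, Pow(k, 2)))) = Add(12, Mul(-3, k), Mul(t, Pow(k, 2))))
Pow(Function('a')(3, Mul(Add(6, 5), 5)), 4) = Pow(Add(12, Mul(-3, Mul(Add(6, 5), 5)), Mul(3, Pow(Mul(Add(6, 5), 5), 2))), 4) = Pow(Add(12, Mul(-3, Mul(11, 5)), Mul(3, Pow(Mul(11, 5), 2))), 4) = Pow(Add(12, Mul(-3, 55), Mul(3, Pow(55, 2))), 4) = Pow(Add(12, -165, Mul(3, 3025)), 4) = Pow(Add(12, -165, 9075), 4) = Pow(8922, 4) = 6336491777143056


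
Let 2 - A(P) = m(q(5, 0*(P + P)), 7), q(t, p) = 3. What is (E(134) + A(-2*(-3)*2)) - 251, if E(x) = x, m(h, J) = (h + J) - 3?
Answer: -122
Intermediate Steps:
m(h, J) = -3 + J + h (m(h, J) = (J + h) - 3 = -3 + J + h)
A(P) = -5 (A(P) = 2 - (-3 + 7 + 3) = 2 - 1*7 = 2 - 7 = -5)
(E(134) + A(-2*(-3)*2)) - 251 = (134 - 5) - 251 = 129 - 251 = -122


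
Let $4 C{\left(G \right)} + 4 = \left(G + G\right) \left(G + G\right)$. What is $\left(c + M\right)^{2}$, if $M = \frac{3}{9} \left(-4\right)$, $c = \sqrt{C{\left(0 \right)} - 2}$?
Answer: $\frac{\left(4 - 3 i \sqrt{3}\right)^{2}}{9} \approx -1.2222 - 4.6188 i$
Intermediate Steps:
$C{\left(G \right)} = -1 + G^{2}$ ($C{\left(G \right)} = -1 + \frac{\left(G + G\right) \left(G + G\right)}{4} = -1 + \frac{2 G 2 G}{4} = -1 + \frac{4 G^{2}}{4} = -1 + G^{2}$)
$c = i \sqrt{3}$ ($c = \sqrt{\left(-1 + 0^{2}\right) - 2} = \sqrt{\left(-1 + 0\right) - 2} = \sqrt{-1 - 2} = \sqrt{-3} = i \sqrt{3} \approx 1.732 i$)
$M = - \frac{4}{3}$ ($M = 3 \cdot \frac{1}{9} \left(-4\right) = \frac{1}{3} \left(-4\right) = - \frac{4}{3} \approx -1.3333$)
$\left(c + M\right)^{2} = \left(i \sqrt{3} - \frac{4}{3}\right)^{2} = \left(- \frac{4}{3} + i \sqrt{3}\right)^{2}$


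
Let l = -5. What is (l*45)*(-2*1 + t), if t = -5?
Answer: 1575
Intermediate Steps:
(l*45)*(-2*1 + t) = (-5*45)*(-2*1 - 5) = -225*(-2 - 5) = -225*(-7) = 1575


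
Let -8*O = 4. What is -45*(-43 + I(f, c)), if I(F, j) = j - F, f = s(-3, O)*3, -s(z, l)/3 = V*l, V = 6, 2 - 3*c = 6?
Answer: 3210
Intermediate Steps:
c = -4/3 (c = 2/3 - 1/3*6 = 2/3 - 2 = -4/3 ≈ -1.3333)
O = -1/2 (O = -1/8*4 = -1/2 ≈ -0.50000)
s(z, l) = -18*l
f = 27 (f = -18*(-1/2)*3 = 9*3 = 27)
-45*(-43 + I(f, c)) = -45*(-43 + (-4/3 - 1*27)) = -45*(-43 + (-4/3 - 27)) = -45*(-43 - 85/3) = -45*(-214/3) = 3210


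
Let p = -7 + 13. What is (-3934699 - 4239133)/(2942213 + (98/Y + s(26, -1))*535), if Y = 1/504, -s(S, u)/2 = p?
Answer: -8173832/29360513 ≈ -0.27840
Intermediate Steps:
p = 6
s(S, u) = -12 (s(S, u) = -2*6 = -12)
Y = 1/504 ≈ 0.0019841
(-3934699 - 4239133)/(2942213 + (98/Y + s(26, -1))*535) = (-3934699 - 4239133)/(2942213 + (98/(1/504) - 12)*535) = -8173832/(2942213 + (98*504 - 12)*535) = -8173832/(2942213 + (49392 - 12)*535) = -8173832/(2942213 + 49380*535) = -8173832/(2942213 + 26418300) = -8173832/29360513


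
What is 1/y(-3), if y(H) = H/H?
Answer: 1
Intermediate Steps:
y(H) = 1
1/y(-3) = 1/1 = 1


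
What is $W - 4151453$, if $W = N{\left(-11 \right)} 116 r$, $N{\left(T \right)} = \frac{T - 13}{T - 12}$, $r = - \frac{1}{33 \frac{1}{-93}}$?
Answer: $- \frac{1050231305}{253} \approx -4.1511 \cdot 10^{6}$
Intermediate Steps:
$r = \frac{31}{11}$ ($r = - \frac{1}{33 \left(- \frac{1}{93}\right)} = - \frac{1}{- \frac{11}{31}} = \left(-1\right) \left(- \frac{31}{11}\right) = \frac{31}{11} \approx 2.8182$)
$N{\left(T \right)} = \frac{-13 + T}{-12 + T}$
$W = \frac{86304}{253}$ ($W = \frac{-13 - 11}{-12 - 11} \cdot 116 \cdot \frac{31}{11} = \frac{1}{-23} \left(-24\right) 116 \cdot \frac{31}{11} = \left(- \frac{1}{23}\right) \left(-24\right) 116 \cdot \frac{31}{11} = \frac{24}{23} \cdot 116 \cdot \frac{31}{11} = \frac{2784}{23} \cdot \frac{31}{11} = \frac{86304}{253} \approx 341.12$)
$W - 4151453 = \frac{86304}{253} - 4151453 = - \frac{1050231305}{253}$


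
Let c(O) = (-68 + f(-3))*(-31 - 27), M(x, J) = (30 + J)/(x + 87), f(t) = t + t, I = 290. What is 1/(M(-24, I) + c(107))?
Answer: 63/270716 ≈ 0.00023272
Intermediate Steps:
f(t) = 2*t
M(x, J) = (30 + J)/(87 + x)
c(O) = 4292 (c(O) = (-68 + 2*(-3))*(-31 - 27) = (-68 - 6)*(-58) = -74*(-58) = 4292)
1/(M(-24, I) + c(107)) = 1/((30 + 290)/(87 - 24) + 4292) = 1/(320/63 + 4292) = 1/(270716/63) = 63/270716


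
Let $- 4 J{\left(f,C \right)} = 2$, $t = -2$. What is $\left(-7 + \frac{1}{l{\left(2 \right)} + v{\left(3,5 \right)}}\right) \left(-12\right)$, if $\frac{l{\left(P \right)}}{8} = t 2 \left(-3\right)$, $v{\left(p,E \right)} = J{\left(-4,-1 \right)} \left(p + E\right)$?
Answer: $\frac{1929}{23} \approx 83.87$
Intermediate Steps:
$J{\left(f,C \right)} = - \frac{1}{2}$ ($J{\left(f,C \right)} = \left(- \frac{1}{4}\right) 2 = - \frac{1}{2}$)
$v{\left(p,E \right)} = - \frac{E}{2} - \frac{p}{2}$ ($v{\left(p,E \right)} = - \frac{p + E}{2} = - \frac{E + p}{2} = - \frac{E}{2} - \frac{p}{2}$)
$l{\left(P \right)} = 96$ ($l{\left(P \right)} = 8 \left(-2\right) 2 \left(-3\right) = 8 \left(\left(-4\right) \left(-3\right)\right) = 8 \cdot 12 = 96$)
$\left(-7 + \frac{1}{l{\left(2 \right)} + v{\left(3,5 \right)}}\right) \left(-12\right) = \left(-7 + \frac{1}{96 - 4}\right) \left(-12\right) = \left(-7 + \frac{1}{92}\right) \left(-12\right) = \left(- \frac{643}{92}\right) \left(-12\right) = \frac{1929}{23}$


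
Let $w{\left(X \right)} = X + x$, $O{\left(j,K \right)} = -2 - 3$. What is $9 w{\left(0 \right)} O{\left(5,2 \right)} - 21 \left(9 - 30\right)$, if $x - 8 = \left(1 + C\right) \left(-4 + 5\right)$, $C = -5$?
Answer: $261$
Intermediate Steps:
$O{\left(j,K \right)} = -5$ ($O{\left(j,K \right)} = -2 - 3 = -5$)
$x = 4$ ($x = 8 + \left(1 - 5\right) \left(-4 + 5\right) = 8 - 4 = 4$)
$w{\left(X \right)} = 4 + X$ ($w{\left(X \right)} = X + 4 = 4 + X$)
$9 w{\left(0 \right)} O{\left(5,2 \right)} - 21 \left(9 - 30\right) = 9 \left(4 + 0\right) \left(-5\right) - 21 \left(9 - 30\right) = 9 \cdot 4 \left(-5\right) - 21 \left(-21\right) = 36 \left(-5\right) - -441 = -180 + 441 = 261$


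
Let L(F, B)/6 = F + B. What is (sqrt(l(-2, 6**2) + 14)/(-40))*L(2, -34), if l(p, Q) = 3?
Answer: 24*sqrt(17)/5 ≈ 19.791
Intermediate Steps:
L(F, B) = 6*B + 6*F (L(F, B) = 6*(F + B) = 6*(B + F) = 6*B + 6*F)
(sqrt(l(-2, 6**2) + 14)/(-40))*L(2, -34) = (sqrt(3 + 14)/(-40))*(6*(-34) + 6*2) = (sqrt(17)*(-1/40))*(-204 + 12) = -sqrt(17)/40*(-192) = 24*sqrt(17)/5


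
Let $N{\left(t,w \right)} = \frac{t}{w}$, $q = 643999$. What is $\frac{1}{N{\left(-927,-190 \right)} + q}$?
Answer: $\frac{190}{122360737} \approx 1.5528 \cdot 10^{-6}$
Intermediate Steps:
$\frac{1}{N{\left(-927,-190 \right)} + q} = \frac{1}{- \frac{927}{-190} + 643999} = \frac{1}{\left(-927\right) \left(- \frac{1}{190}\right) + 643999} = \frac{1}{\frac{927}{190} + 643999} = \frac{1}{\frac{122360737}{190}} = \frac{190}{122360737}$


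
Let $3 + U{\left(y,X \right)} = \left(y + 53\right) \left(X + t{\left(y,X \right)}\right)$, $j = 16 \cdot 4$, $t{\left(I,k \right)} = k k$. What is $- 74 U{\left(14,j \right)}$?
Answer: $-20625058$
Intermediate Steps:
$t{\left(I,k \right)} = k^{2}$
$j = 64$
$U{\left(y,X \right)} = -3 + \left(53 + y\right) \left(X + X^{2}\right)$ ($U{\left(y,X \right)} = -3 + \left(y + 53\right) \left(X + X^{2}\right) = -3 + \left(53 + y\right) \left(X + X^{2}\right)$)
$- 74 U{\left(14,j \right)} = - 74 \left(-3 + 53 \cdot 64 + 53 \cdot 64^{2} + 64 \cdot 14 + 14 \cdot 64^{2}\right) = - 74 \left(-3 + 3392 + 53 \cdot 4096 + 896 + 14 \cdot 4096\right) = - 74 \left(-3 + 3392 + 217088 + 896 + 57344\right) = \left(-74\right) 278717 = -20625058$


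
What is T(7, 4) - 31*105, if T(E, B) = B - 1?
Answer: -3252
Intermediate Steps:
T(E, B) = -1 + B
T(7, 4) - 31*105 = (-1 + 4) - 31*105 = 3 - 3255 = -3252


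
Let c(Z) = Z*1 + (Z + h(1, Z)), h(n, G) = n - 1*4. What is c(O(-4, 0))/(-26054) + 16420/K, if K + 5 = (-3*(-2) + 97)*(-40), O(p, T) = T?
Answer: -85558861/21494550 ≈ -3.9805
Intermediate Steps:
h(n, G) = -4 + n (h(n, G) = n - 4 = -4 + n)
K = -4125 (K = -5 + (-3*(-2) + 97)*(-40) = -5 + (6 + 97)*(-40) = -5 + 103*(-40) = -5 - 4120 = -4125)
c(Z) = -3 + 2*Z (c(Z) = Z*1 + (Z + (-4 + 1)) = Z + (Z - 3) = Z + (-3 + Z) = -3 + 2*Z)
c(O(-4, 0))/(-26054) + 16420/K = (-3 + 2*0)/(-26054) + 16420/(-4125) = (-3 + 0)*(-1/26054) + 16420*(-1/4125) = -3*(-1/26054) - 3284/825 = 3/26054 - 3284/825 = -85558861/21494550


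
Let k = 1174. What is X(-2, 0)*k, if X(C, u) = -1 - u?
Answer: -1174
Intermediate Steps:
X(-2, 0)*k = (-1 - 1*0)*1174 = (-1 + 0)*1174 = -1*1174 = -1174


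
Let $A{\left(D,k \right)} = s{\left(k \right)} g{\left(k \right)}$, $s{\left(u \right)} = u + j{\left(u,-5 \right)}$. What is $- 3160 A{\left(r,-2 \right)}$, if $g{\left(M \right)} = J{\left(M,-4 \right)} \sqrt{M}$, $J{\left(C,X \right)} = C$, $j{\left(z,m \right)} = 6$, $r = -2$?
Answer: $25280 i \sqrt{2} \approx 35751.0 i$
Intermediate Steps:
$g{\left(M \right)} = M^{\frac{3}{2}}$ ($g{\left(M \right)} = M \sqrt{M} = M^{\frac{3}{2}}$)
$s{\left(u \right)} = 6 + u$ ($s{\left(u \right)} = u + 6 = 6 + u$)
$A{\left(D,k \right)} = k^{\frac{3}{2}} \left(6 + k\right)$ ($A{\left(D,k \right)} = \left(6 + k\right) k^{\frac{3}{2}} = k^{\frac{3}{2}} \left(6 + k\right)$)
$- 3160 A{\left(r,-2 \right)} = - 3160 \left(-2\right)^{\frac{3}{2}} \left(6 - 2\right) = - 3160 - 2 i \sqrt{2} \cdot 4 = - 3160 \left(- 8 i \sqrt{2}\right) = 25280 i \sqrt{2}$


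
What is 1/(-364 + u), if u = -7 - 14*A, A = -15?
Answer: -1/161 ≈ -0.0062112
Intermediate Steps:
u = 203 (u = -7 - 14*(-15) = -7 + 210 = 203)
1/(-364 + u) = 1/(-364 + 203) = 1/(-161) = -1/161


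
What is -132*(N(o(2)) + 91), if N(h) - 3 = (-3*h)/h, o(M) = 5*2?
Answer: -12012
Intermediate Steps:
o(M) = 10
N(h) = 0 (N(h) = 3 + (-3*h)/h = 3 - 3 = 0)
-132*(N(o(2)) + 91) = -132*(0 + 91) = -132*91 = -12012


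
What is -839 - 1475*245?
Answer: -362214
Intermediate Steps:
-839 - 1475*245 = -839 - 361375 = -362214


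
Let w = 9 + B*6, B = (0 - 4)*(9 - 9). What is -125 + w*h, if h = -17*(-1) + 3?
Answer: 55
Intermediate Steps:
B = 0 (B = -4*0 = 0)
w = 9 (w = 9 + 0*6 = 9 + 0 = 9)
h = 20 (h = 17 + 3 = 20)
-125 + w*h = -125 + 9*20 = -125 + 180 = 55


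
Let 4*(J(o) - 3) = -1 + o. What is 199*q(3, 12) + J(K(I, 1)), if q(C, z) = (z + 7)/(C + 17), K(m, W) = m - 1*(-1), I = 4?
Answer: 3861/20 ≈ 193.05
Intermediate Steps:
K(m, W) = 1 + m (K(m, W) = m + 1 = 1 + m)
J(o) = 11/4 + o/4 (J(o) = 3 + (-1 + o)/4 = 3 + (-¼ + o/4) = 11/4 + o/4)
q(C, z) = (7 + z)/(17 + C)
199*q(3, 12) + J(K(I, 1)) = 199*((7 + 12)/(17 + 3)) + (11/4 + (1 + 4)/4) = 199*(19/20) + (11/4 + (¼)*5) = 199*((1/20)*19) + (11/4 + 5/4) = 199*(19/20) + 4 = 3781/20 + 4 = 3861/20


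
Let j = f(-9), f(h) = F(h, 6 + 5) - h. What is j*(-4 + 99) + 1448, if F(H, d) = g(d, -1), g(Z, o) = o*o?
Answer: 2398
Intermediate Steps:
g(Z, o) = o**2
F(H, d) = 1 (F(H, d) = (-1)**2 = 1)
f(h) = 1 - h
j = 10 (j = 1 - 1*(-9) = 1 + 9 = 10)
j*(-4 + 99) + 1448 = 10*(-4 + 99) + 1448 = 10*95 + 1448 = 950 + 1448 = 2398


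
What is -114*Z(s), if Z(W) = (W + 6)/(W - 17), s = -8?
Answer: -228/25 ≈ -9.1200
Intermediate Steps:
Z(W) = (6 + W)/(-17 + W)
-114*Z(s) = -114*(6 - 8)/(-17 - 8) = -114*(-2)/(-25) = -(-114)*(-2)/25 = -114*2/25 = -228/25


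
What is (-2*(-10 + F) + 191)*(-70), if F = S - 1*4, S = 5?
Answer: -14630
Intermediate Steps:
F = 1 (F = 5 - 1*4 = 5 - 4 = 1)
(-2*(-10 + F) + 191)*(-70) = (-2*(-10 + 1) + 191)*(-70) = (-2*(-9) + 191)*(-70) = (18 + 191)*(-70) = 209*(-70) = -14630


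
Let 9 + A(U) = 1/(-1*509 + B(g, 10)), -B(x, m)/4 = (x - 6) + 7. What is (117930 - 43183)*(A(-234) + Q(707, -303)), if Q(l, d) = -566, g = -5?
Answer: -21188980572/493 ≈ -4.2980e+7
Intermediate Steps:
B(x, m) = -4 - 4*x (B(x, m) = -4*((x - 6) + 7) = -4*((-6 + x) + 7) = -4*(1 + x) = -4 - 4*x)
A(U) = -4438/493 (A(U) = -9 + 1/(-1*509 + (-4 - 4*(-5))) = -9 + 1/(-509 + (-4 + 20)) = -9 + 1/(-509 + 16) = -9 + 1/(-493) = -9 - 1/493 = -4438/493)
(117930 - 43183)*(A(-234) + Q(707, -303)) = (117930 - 43183)*(-4438/493 - 566) = 74747*(-283476/493) = -21188980572/493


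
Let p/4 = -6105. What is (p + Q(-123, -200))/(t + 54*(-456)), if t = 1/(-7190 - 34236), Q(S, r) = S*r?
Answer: -1491336/204014765 ≈ -0.0073099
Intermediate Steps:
t = -1/41426 (t = 1/(-41426) = -1/41426 ≈ -2.4139e-5)
p = -24420 (p = 4*(-6105) = -24420)
(p + Q(-123, -200))/(t + 54*(-456)) = (-24420 - 123*(-200))/(-1/41426 + 54*(-456)) = (-24420 + 24600)/(-1/41426 - 24624) = 180/(-1020073825/41426) = 180*(-41426/1020073825) = -1491336/204014765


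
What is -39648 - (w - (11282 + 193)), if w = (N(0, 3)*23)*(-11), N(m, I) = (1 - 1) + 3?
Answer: -27414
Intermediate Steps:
N(m, I) = 3 (N(m, I) = 0 + 3 = 3)
w = -759 (w = (3*23)*(-11) = 69*(-11) = -759)
-39648 - (w - (11282 + 193)) = -39648 - (-759 - (11282 + 193)) = -39648 - (-759 - 1*11475) = -39648 - (-759 - 11475) = -39648 - 1*(-12234) = -39648 + 12234 = -27414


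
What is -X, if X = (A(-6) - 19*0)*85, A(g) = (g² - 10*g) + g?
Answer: -7650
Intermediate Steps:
A(g) = g² - 9*g
X = 7650 (X = (-6*(-9 - 6) - 19*0)*85 = (-6*(-15) + 0)*85 = (90 + 0)*85 = 90*85 = 7650)
-X = -1*7650 = -7650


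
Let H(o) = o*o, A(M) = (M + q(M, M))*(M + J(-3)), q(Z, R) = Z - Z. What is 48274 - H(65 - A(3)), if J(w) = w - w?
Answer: 45138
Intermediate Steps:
J(w) = 0
q(Z, R) = 0
A(M) = M² (A(M) = (M + 0)*(M + 0) = M*M = M²)
H(o) = o²
48274 - H(65 - A(3)) = 48274 - (65 - 1*3²)² = 48274 - (65 - 1*9)² = 48274 - (65 - 9)² = 48274 - 1*56² = 48274 - 1*3136 = 48274 - 3136 = 45138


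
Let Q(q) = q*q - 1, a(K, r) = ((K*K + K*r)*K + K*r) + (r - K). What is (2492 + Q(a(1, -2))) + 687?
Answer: 3214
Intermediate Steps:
a(K, r) = r - K + K*r + K*(K² + K*r) (a(K, r) = ((K² + K*r)*K + K*r) + (r - K) = (K*(K² + K*r) + K*r) + (r - K) = (K*r + K*(K² + K*r)) + (r - K) = r - K + K*r + K*(K² + K*r))
Q(q) = -1 + q² (Q(q) = q² - 1 = -1 + q²)
(2492 + Q(a(1, -2))) + 687 = (2492 + (-1 + (-2 + 1³ - 1*1 + 1*(-2) - 2*1²)²)) + 687 = (2492 + (-1 + (-2 + 1 - 1 - 2 - 2*1)²)) + 687 = (2492 + (-1 + (-2 + 1 - 1 - 2 - 2)²)) + 687 = (2492 + (-1 + (-6)²)) + 687 = (2492 + (-1 + 36)) + 687 = (2492 + 35) + 687 = 2527 + 687 = 3214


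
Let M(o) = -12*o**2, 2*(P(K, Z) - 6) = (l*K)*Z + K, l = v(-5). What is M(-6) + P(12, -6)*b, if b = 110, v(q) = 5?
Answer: -18912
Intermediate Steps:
l = 5
P(K, Z) = 6 + K/2 + 5*K*Z/2 (P(K, Z) = 6 + ((5*K)*Z + K)/2 = 6 + (5*K*Z + K)/2 = 6 + (K + 5*K*Z)/2 = 6 + (K/2 + 5*K*Z/2) = 6 + K/2 + 5*K*Z/2)
M(-6) + P(12, -6)*b = -12*(-6)**2 + (6 + (1/2)*12 + (5/2)*12*(-6))*110 = -12*36 + (6 + 6 - 180)*110 = -432 - 168*110 = -432 - 18480 = -18912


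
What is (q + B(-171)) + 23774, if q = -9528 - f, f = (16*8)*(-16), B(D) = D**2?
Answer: 45535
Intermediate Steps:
f = -2048 (f = 128*(-16) = -2048)
q = -7480 (q = -9528 - 1*(-2048) = -9528 + 2048 = -7480)
(q + B(-171)) + 23774 = (-7480 + (-171)**2) + 23774 = (-7480 + 29241) + 23774 = 21761 + 23774 = 45535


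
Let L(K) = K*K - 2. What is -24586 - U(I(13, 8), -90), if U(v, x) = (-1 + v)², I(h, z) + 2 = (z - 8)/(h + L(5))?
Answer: -24595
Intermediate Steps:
L(K) = -2 + K² (L(K) = K² - 2 = -2 + K²)
I(h, z) = -2 + (-8 + z)/(23 + h) (I(h, z) = -2 + (z - 8)/(h + (-2 + 5²)) = -2 + (-8 + z)/(h + (-2 + 25)) = -2 + (-8 + z)/(h + 23) = -2 + (-8 + z)/(23 + h))
-24586 - U(I(13, 8), -90) = -24586 - (-1 + (-54 + 8 - 2*13)/(23 + 13))² = -24586 - (-1 + (-54 + 8 - 26)/36)² = -24586 - (-1 + (1/36)*(-72))² = -24586 - (-1 - 2)² = -24586 - 1*(-3)² = -24586 - 1*9 = -24586 - 9 = -24595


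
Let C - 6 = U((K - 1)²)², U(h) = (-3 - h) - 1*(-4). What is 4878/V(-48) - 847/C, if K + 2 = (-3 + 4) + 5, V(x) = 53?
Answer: 42367/530 ≈ 79.938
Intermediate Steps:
K = 4 (K = -2 + ((-3 + 4) + 5) = -2 + (1 + 5) = -2 + 6 = 4)
U(h) = 1 - h (U(h) = (-3 - h) + 4 = 1 - h)
C = 70 (C = 6 + (1 - (4 - 1)²)² = 6 + (1 - 1*3²)² = 6 + (1 - 1*9)² = 6 + (1 - 9)² = 6 + (-8)² = 6 + 64 = 70)
4878/V(-48) - 847/C = 4878/53 - 847/70 = 4878*(1/53) - 847*1/70 = 4878/53 - 121/10 = 42367/530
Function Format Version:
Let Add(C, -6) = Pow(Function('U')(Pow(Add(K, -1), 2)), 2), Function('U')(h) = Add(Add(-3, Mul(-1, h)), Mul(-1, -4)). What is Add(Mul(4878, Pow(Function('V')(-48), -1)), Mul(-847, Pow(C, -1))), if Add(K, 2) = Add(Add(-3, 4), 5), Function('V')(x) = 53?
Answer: Rational(42367, 530) ≈ 79.938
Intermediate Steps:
K = 4 (K = Add(-2, Add(Add(-3, 4), 5)) = Add(-2, Add(1, 5)) = Add(-2, 6) = 4)
Function('U')(h) = Add(1, Mul(-1, h)) (Function('U')(h) = Add(Add(-3, Mul(-1, h)), 4) = Add(1, Mul(-1, h)))
C = 70 (C = Add(6, Pow(Add(1, Mul(-1, Pow(Add(4, -1), 2))), 2)) = Add(6, Pow(Add(1, Mul(-1, Pow(3, 2))), 2)) = Add(6, Pow(Add(1, Mul(-1, 9)), 2)) = Add(6, Pow(Add(1, -9), 2)) = Add(6, Pow(-8, 2)) = Add(6, 64) = 70)
Add(Mul(4878, Pow(Function('V')(-48), -1)), Mul(-847, Pow(C, -1))) = Add(Mul(4878, Pow(53, -1)), Mul(-847, Pow(70, -1))) = Add(Mul(4878, Rational(1, 53)), Mul(-847, Rational(1, 70))) = Add(Rational(4878, 53), Rational(-121, 10)) = Rational(42367, 530)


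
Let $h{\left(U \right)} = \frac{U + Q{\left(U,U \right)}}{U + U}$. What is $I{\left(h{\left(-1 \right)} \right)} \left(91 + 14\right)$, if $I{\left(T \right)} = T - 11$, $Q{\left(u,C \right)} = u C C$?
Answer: $-1050$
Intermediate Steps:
$Q{\left(u,C \right)} = u C^{2}$ ($Q{\left(u,C \right)} = C u C = u C^{2}$)
$h{\left(U \right)} = \frac{U + U^{3}}{2 U}$ ($h{\left(U \right)} = \frac{U + U U^{2}}{U + U} = \frac{U + U^{3}}{2 U}$)
$I{\left(T \right)} = -11 + T$
$I{\left(h{\left(-1 \right)} \right)} \left(91 + 14\right) = \left(-11 + \left(\frac{1}{2} + \frac{\left(-1\right)^{2}}{2}\right)\right) \left(91 + 14\right) = \left(-11 + \left(\frac{1}{2} + \frac{1}{2} \cdot 1\right)\right) 105 = \left(-11 + \left(\frac{1}{2} + \frac{1}{2}\right)\right) 105 = \left(-11 + 1\right) 105 = \left(-10\right) 105 = -1050$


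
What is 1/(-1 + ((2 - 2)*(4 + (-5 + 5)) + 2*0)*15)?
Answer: -1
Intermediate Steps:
1/(-1 + ((2 - 2)*(4 + (-5 + 5)) + 2*0)*15) = 1/(-1 + (0*(4 + 0) + 0)*15) = 1/(-1 + (0*4 + 0)*15) = 1/(-1 + (0 + 0)*15) = 1/(-1 + 0*15) = 1/(-1 + 0) = 1/(-1) = -1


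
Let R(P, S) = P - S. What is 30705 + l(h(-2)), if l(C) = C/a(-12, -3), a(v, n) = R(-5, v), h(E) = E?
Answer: 214933/7 ≈ 30705.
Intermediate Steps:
a(v, n) = -5 - v
l(C) = C/7 (l(C) = C/(-5 - 1*(-12)) = C/(-5 + 12) = C/7)
30705 + l(h(-2)) = 30705 + (⅐)*(-2) = 30705 - 2/7 = 214933/7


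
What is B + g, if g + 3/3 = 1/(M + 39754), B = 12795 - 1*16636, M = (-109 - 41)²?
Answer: -239179867/62254 ≈ -3842.0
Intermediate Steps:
M = 22500 (M = (-150)² = 22500)
B = -3841 (B = 12795 - 16636 = -3841)
g = -62253/62254 (g = -1 + 1/(22500 + 39754) = -1 + 1/62254 = -62253/62254 ≈ -0.99998)
B + g = -3841 - 62253/62254 = -239179867/62254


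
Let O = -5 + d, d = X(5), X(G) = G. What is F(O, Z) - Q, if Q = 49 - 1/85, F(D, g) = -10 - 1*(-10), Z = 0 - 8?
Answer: -4164/85 ≈ -48.988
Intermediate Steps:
d = 5
O = 0 (O = -5 + 5 = 0)
Z = -8
F(D, g) = 0 (F(D, g) = -10 + 10 = 0)
Q = 4164/85 (Q = 49 - 1*1/85 = 49 - 1/85 = 4164/85 ≈ 48.988)
F(O, Z) - Q = 0 - 1*4164/85 = 0 - 4164/85 = -4164/85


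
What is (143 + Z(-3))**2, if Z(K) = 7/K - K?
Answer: 185761/9 ≈ 20640.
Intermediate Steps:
Z(K) = -K + 7/K
(143 + Z(-3))**2 = (143 + (-1*(-3) + 7/(-3)))**2 = (143 + (3 + 7*(-1/3)))**2 = (143 + (3 - 7/3))**2 = (143 + 2/3)**2 = (431/3)**2 = 185761/9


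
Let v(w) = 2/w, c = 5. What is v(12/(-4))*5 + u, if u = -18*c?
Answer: -280/3 ≈ -93.333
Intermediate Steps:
u = -90 (u = -18*5 = -90)
v(12/(-4))*5 + u = (2/((12/(-4))))*5 - 90 = (2/((12*(-¼))))*5 - 90 = (2/(-3))*5 - 90 = (2*(-⅓))*5 - 90 = -⅔*5 - 90 = -10/3 - 90 = -280/3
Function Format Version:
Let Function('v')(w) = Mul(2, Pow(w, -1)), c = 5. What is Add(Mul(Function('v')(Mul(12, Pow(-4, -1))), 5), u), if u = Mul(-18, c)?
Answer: Rational(-280, 3) ≈ -93.333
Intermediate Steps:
u = -90 (u = Mul(-18, 5) = -90)
Add(Mul(Function('v')(Mul(12, Pow(-4, -1))), 5), u) = Add(Mul(Mul(2, Pow(Mul(12, Pow(-4, -1)), -1)), 5), -90) = Add(Mul(Mul(2, Pow(Mul(12, Rational(-1, 4)), -1)), 5), -90) = Add(Mul(Mul(2, Pow(-3, -1)), 5), -90) = Add(Mul(Mul(2, Rational(-1, 3)), 5), -90) = Add(Mul(Rational(-2, 3), 5), -90) = Add(Rational(-10, 3), -90) = Rational(-280, 3)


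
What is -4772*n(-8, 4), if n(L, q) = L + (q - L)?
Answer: -19088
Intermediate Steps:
n(L, q) = q
-4772*n(-8, 4) = -4772*4 = -19088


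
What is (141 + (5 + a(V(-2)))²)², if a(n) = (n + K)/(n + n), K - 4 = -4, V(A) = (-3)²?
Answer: 469225/16 ≈ 29327.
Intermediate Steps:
V(A) = 9
K = 0 (K = 4 - 4 = 0)
a(n) = ½ (a(n) = (n + 0)/(n + n) = n/((2*n)) = n*(1/(2*n)) = ½)
(141 + (5 + a(V(-2)))²)² = (141 + (5 + ½)²)² = (141 + (11/2)²)² = (141 + 121/4)² = (685/4)² = 469225/16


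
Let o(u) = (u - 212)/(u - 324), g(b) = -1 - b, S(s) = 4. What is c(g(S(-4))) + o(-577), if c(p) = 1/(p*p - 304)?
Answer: 219230/251379 ≈ 0.87211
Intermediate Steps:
o(u) = (-212 + u)/(-324 + u)
c(p) = 1/(-304 + p**2) (c(p) = 1/(p**2 - 304) = 1/(-304 + p**2))
c(g(S(-4))) + o(-577) = 1/(-304 + (-1 - 1*4)**2) + (-212 - 577)/(-324 - 577) = 1/(-304 + (-1 - 4)**2) - 789/(-901) = 1/(-304 + (-5)**2) - 1/901*(-789) = 1/(-304 + 25) + 789/901 = 1/(-279) + 789/901 = -1/279 + 789/901 = 219230/251379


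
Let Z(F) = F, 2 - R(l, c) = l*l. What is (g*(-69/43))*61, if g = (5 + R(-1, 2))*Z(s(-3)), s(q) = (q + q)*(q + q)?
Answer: -909144/43 ≈ -21143.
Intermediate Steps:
R(l, c) = 2 - l**2 (R(l, c) = 2 - l*l = 2 - l**2)
s(q) = 4*q**2 (s(q) = (2*q)*(2*q) = 4*q**2)
g = 216 (g = (5 + (2 - 1*(-1)**2))*(4*(-3)**2) = (5 + (2 - 1*1))*(4*9) = (5 + (2 - 1))*36 = (5 + 1)*36 = 6*36 = 216)
(g*(-69/43))*61 = (216*(-69/43))*61 = -14904/43*61 = -909144/43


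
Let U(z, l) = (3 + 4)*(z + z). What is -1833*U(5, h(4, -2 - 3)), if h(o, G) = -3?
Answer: -128310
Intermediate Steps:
U(z, l) = 14*z (U(z, l) = 7*(2*z) = 14*z)
-1833*U(5, h(4, -2 - 3)) = -25662*5 = -1833*70 = -128310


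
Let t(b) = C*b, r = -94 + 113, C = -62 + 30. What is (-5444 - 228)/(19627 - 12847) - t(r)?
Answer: 1029142/1695 ≈ 607.16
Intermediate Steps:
C = -32
r = 19
t(b) = -32*b
(-5444 - 228)/(19627 - 12847) - t(r) = (-5444 - 228)/(19627 - 12847) - (-32)*19 = -5672/6780 - 1*(-608) = -5672*1/6780 + 608 = -1418/1695 + 608 = 1029142/1695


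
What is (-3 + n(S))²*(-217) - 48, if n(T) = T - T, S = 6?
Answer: -2001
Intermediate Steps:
n(T) = 0
(-3 + n(S))²*(-217) - 48 = (-3 + 0)²*(-217) - 48 = (-3)²*(-217) - 48 = 9*(-217) - 48 = -1953 - 48 = -2001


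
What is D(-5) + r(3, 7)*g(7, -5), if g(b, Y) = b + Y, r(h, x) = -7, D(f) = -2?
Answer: -16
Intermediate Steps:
g(b, Y) = Y + b
D(-5) + r(3, 7)*g(7, -5) = -2 - 7*(-5 + 7) = -2 - 7*2 = -2 - 14 = -16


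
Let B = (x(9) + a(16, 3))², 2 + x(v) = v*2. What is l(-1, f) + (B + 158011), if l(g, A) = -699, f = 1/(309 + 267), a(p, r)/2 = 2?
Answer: 157712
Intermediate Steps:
x(v) = -2 + 2*v (x(v) = -2 + v*2 = -2 + 2*v)
a(p, r) = 4 (a(p, r) = 2*2 = 4)
B = 400 (B = ((-2 + 2*9) + 4)² = ((-2 + 18) + 4)² = (16 + 4)² = 20² = 400)
f = 1/576 ≈ 0.0017361
l(-1, f) + (B + 158011) = -699 + (400 + 158011) = -699 + 158411 = 157712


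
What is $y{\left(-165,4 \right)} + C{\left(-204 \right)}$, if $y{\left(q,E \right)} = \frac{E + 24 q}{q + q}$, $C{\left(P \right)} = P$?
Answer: $- \frac{31682}{165} \approx -192.01$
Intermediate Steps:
$y{\left(q,E \right)} = \frac{E + 24 q}{2 q}$
$y{\left(-165,4 \right)} + C{\left(-204 \right)} = \left(12 + \frac{1}{2} \cdot 4 \frac{1}{-165}\right) - 204 = \left(12 + \frac{1}{2} \cdot 4 \left(- \frac{1}{165}\right)\right) - 204 = \left(12 - \frac{2}{165}\right) - 204 = \frac{1978}{165} - 204 = - \frac{31682}{165}$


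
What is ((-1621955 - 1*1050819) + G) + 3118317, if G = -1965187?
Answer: -1519644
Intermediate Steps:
((-1621955 - 1*1050819) + G) + 3118317 = ((-1621955 - 1*1050819) - 1965187) + 3118317 = ((-1621955 - 1050819) - 1965187) + 3118317 = (-2672774 - 1965187) + 3118317 = -4637961 + 3118317 = -1519644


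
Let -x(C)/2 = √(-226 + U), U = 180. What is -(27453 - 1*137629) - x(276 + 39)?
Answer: 110176 + 2*I*√46 ≈ 1.1018e+5 + 13.565*I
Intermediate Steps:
x(C) = -2*I*√46 (x(C) = -2*√(-226 + 180) = -2*I*√46)
-(27453 - 1*137629) - x(276 + 39) = -(27453 - 1*137629) - (-2)*I*√46 = -(27453 - 137629) + 2*I*√46 = -1*(-110176) + 2*I*√46 = 110176 + 2*I*√46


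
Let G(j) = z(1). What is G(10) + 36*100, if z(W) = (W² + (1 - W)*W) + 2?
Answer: 3603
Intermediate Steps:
z(W) = 2 + W² + W*(1 - W) (z(W) = (W² + W*(1 - W)) + 2 = 2 + W² + W*(1 - W))
G(j) = 3 (G(j) = 2 + 1 = 3)
G(10) + 36*100 = 3 + 36*100 = 3 + 3600 = 3603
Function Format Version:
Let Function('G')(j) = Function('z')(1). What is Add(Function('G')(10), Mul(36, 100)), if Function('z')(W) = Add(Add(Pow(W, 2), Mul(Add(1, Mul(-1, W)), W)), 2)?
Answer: 3603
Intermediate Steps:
Function('z')(W) = Add(2, Pow(W, 2), Mul(W, Add(1, Mul(-1, W)))) (Function('z')(W) = Add(Add(Pow(W, 2), Mul(W, Add(1, Mul(-1, W)))), 2) = Add(2, Pow(W, 2), Mul(W, Add(1, Mul(-1, W)))))
Function('G')(j) = 3 (Function('G')(j) = Add(2, 1) = 3)
Add(Function('G')(10), Mul(36, 100)) = Add(3, Mul(36, 100)) = Add(3, 3600) = 3603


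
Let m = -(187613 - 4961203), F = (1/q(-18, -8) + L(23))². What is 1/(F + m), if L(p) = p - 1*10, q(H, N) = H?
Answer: 324/1546697449 ≈ 2.0948e-7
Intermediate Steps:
L(p) = -10 + p (L(p) = p - 10 = -10 + p)
F = 54289/324 (F = (1/(-18) + (-10 + 23))² = (-1/18 + 13)² = (233/18)² = 54289/324 ≈ 167.56)
m = 4773590 (m = -1*(-4773590) = 4773590)
1/(F + m) = 1/(54289/324 + 4773590) = 1/(1546697449/324) = 324/1546697449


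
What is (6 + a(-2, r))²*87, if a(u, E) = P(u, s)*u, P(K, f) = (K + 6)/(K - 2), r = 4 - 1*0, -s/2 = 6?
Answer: 5568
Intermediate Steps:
s = -12 (s = -2*6 = -12)
r = 4 (r = 4 + 0 = 4)
P(K, f) = (6 + K)/(-2 + K)
a(u, E) = u*(6 + u)/(-2 + u) (a(u, E) = ((6 + u)/(-2 + u))*u = u*(6 + u)/(-2 + u))
(6 + a(-2, r))²*87 = (6 - 2*(6 - 2)/(-2 - 2))²*87 = (6 - 2*4/(-4))²*87 = (6 - 2*(-¼)*4)²*87 = (6 + 2)²*87 = 8²*87 = 64*87 = 5568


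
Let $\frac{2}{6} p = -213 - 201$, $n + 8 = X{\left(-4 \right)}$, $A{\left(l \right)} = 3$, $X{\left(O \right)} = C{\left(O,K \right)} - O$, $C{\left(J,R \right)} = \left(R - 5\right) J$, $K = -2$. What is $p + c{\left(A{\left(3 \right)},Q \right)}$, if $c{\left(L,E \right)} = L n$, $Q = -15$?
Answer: $-1170$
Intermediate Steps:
$C{\left(J,R \right)} = J \left(-5 + R\right)$ ($C{\left(J,R \right)} = \left(-5 + R\right) J = J \left(-5 + R\right)$)
$X{\left(O \right)} = - 8 O$ ($X{\left(O \right)} = O \left(-5 - 2\right) - O = O \left(-7\right) - O = - 7 O - O = - 8 O$)
$n = 24$ ($n = -8 - -32 = -8 + 32 = 24$)
$p = -1242$ ($p = 3 \left(-213 - 201\right) = 3 \left(-414\right) = -1242$)
$c{\left(L,E \right)} = 24 L$ ($c{\left(L,E \right)} = L 24 = 24 L$)
$p + c{\left(A{\left(3 \right)},Q \right)} = -1242 + 24 \cdot 3 = -1242 + 72 = -1170$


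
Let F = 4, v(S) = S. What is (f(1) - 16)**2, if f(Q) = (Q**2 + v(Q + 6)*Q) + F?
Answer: 16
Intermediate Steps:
f(Q) = 4 + Q**2 + Q*(6 + Q) (f(Q) = (Q**2 + (Q + 6)*Q) + 4 = (Q**2 + (6 + Q)*Q) + 4 = (Q**2 + Q*(6 + Q)) + 4 = 4 + Q**2 + Q*(6 + Q))
(f(1) - 16)**2 = ((4 + 1**2 + 1*(6 + 1)) - 16)**2 = ((4 + 1 + 1*7) - 16)**2 = ((4 + 1 + 7) - 16)**2 = (12 - 16)**2 = (-4)**2 = 16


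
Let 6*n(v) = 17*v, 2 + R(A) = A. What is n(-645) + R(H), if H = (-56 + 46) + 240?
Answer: -3199/2 ≈ -1599.5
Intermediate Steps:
H = 230 (H = -10 + 240 = 230)
R(A) = -2 + A
n(v) = 17*v/6 (n(v) = (17*v)/6 = 17*v/6)
n(-645) + R(H) = (17/6)*(-645) + (-2 + 230) = -3655/2 + 228 = -3199/2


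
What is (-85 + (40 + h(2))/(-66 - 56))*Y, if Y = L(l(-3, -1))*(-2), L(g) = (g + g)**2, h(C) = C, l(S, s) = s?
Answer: 41648/61 ≈ 682.75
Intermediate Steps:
L(g) = 4*g**2 (L(g) = (2*g)**2 = 4*g**2)
Y = -8 (Y = (4*(-1)**2)*(-2) = (4*1)*(-2) = 4*(-2) = -8)
(-85 + (40 + h(2))/(-66 - 56))*Y = (-85 + (40 + 2)/(-66 - 56))*(-8) = (-85 + 42/(-122))*(-8) = (-85 + 42*(-1/122))*(-8) = (-85 - 21/61)*(-8) = -5206/61*(-8) = 41648/61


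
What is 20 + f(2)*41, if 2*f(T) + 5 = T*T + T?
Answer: 81/2 ≈ 40.500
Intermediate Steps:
f(T) = -5/2 + T/2 + T**2/2 (f(T) = -5/2 + (T*T + T)/2 = -5/2 + (T**2 + T)/2 = -5/2 + (T + T**2)/2 = -5/2 + (T/2 + T**2/2) = -5/2 + T/2 + T**2/2)
20 + f(2)*41 = 20 + (-5/2 + (1/2)*2 + (1/2)*2**2)*41 = 20 + (-5/2 + 1 + (1/2)*4)*41 = 20 + (-5/2 + 1 + 2)*41 = 20 + (1/2)*41 = 20 + 41/2 = 81/2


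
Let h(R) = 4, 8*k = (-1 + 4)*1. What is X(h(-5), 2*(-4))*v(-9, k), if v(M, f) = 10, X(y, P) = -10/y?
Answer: -25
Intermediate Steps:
k = 3/8 (k = ((-1 + 4)*1)/8 = (3*1)/8 = (⅛)*3 = 3/8 ≈ 0.37500)
X(h(-5), 2*(-4))*v(-9, k) = -10/4*10 = -10*¼*10 = -5/2*10 = -25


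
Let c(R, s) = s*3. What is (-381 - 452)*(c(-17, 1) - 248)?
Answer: 204085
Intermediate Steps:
c(R, s) = 3*s
(-381 - 452)*(c(-17, 1) - 248) = (-381 - 452)*(3*1 - 248) = -833*(3 - 248) = -833*(-245) = 204085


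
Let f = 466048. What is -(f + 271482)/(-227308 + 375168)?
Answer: -73753/14786 ≈ -4.9880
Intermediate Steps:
-(f + 271482)/(-227308 + 375168) = -(466048 + 271482)/(-227308 + 375168) = -737530/147860 = -1*73753/14786 = -73753/14786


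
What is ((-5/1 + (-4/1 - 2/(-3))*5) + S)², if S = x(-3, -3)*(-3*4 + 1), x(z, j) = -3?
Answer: 1156/9 ≈ 128.44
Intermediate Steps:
S = 33 (S = -3*(-3*4 + 1) = -3*(-12 + 1) = -3*(-11) = 33)
((-5/1 + (-4/1 - 2/(-3))*5) + S)² = ((-5/1 + (-4/1 - 2/(-3))*5) + 33)² = ((-5*1 + (-4*1 - 2*(-⅓))*5) + 33)² = ((-5 + (-4 + ⅔)*5) + 33)² = ((-5 - 10/3*5) + 33)² = ((-5 - 50/3) + 33)² = (-65/3 + 33)² = (34/3)² = 1156/9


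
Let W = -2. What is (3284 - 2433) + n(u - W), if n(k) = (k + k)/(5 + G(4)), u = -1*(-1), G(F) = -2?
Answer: 853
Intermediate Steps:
u = 1
n(k) = 2*k/3 (n(k) = (k + k)/(5 - 2) = (2*k)/3 = (2*k)*(1/3) = 2*k/3)
(3284 - 2433) + n(u - W) = (3284 - 2433) + 2*(1 - 1*(-2))/3 = 851 + 2*(1 + 2)/3 = 851 + (2/3)*3 = 851 + 2 = 853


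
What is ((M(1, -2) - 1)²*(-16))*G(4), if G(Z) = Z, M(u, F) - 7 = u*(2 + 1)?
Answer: -5184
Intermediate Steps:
M(u, F) = 7 + 3*u (M(u, F) = 7 + u*(2 + 1) = 7 + u*3 = 7 + 3*u)
((M(1, -2) - 1)²*(-16))*G(4) = (((7 + 3*1) - 1)²*(-16))*4 = (((7 + 3) - 1)²*(-16))*4 = ((10 - 1)²*(-16))*4 = (9²*(-16))*4 = (81*(-16))*4 = -1296*4 = -5184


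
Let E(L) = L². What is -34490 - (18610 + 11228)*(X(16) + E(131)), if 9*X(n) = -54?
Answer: -511905380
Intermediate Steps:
X(n) = -6 (X(n) = (⅑)*(-54) = -6)
-34490 - (18610 + 11228)*(X(16) + E(131)) = -34490 - (18610 + 11228)*(-6 + 131²) = -34490 - 29838*(-6 + 17161) = -34490 - 29838*17155 = -34490 - 1*511870890 = -34490 - 511870890 = -511905380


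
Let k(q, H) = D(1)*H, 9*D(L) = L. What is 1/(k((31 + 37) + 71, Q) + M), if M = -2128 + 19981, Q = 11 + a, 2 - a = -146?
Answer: 3/53612 ≈ 5.5958e-5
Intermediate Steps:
a = 148 (a = 2 - 1*(-146) = 2 + 146 = 148)
D(L) = L/9
Q = 159 (Q = 11 + 148 = 159)
k(q, H) = H/9 (k(q, H) = ((1/9)*1)*H = H/9)
M = 17853
1/(k((31 + 37) + 71, Q) + M) = 1/((1/9)*159 + 17853) = 1/(53/3 + 17853) = 1/(53612/3) = 3/53612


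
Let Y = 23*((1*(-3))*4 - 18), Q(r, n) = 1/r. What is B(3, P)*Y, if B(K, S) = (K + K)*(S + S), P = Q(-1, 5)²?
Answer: -8280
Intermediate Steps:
Q(r, n) = 1/r
P = 1 (P = (1/(-1))² = (-1)² = 1)
B(K, S) = 4*K*S (B(K, S) = (2*K)*(2*S) = 4*K*S)
Y = -690 (Y = 23*(-3*4 - 18) = 23*(-12 - 18) = 23*(-30) = -690)
B(3, P)*Y = (4*3*1)*(-690) = 12*(-690) = -8280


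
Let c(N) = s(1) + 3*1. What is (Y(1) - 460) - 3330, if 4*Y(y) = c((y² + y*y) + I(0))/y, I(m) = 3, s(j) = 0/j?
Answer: -15157/4 ≈ -3789.3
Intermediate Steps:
s(j) = 0
c(N) = 3 (c(N) = 0 + 3*1 = 0 + 3 = 3)
Y(y) = 3/(4*y) (Y(y) = (3/y)/4 = 3/(4*y))
(Y(1) - 460) - 3330 = ((¾)/1 - 460) - 3330 = ((¾)*1 - 460) - 3330 = (¾ - 460) - 3330 = -1837/4 - 3330 = -15157/4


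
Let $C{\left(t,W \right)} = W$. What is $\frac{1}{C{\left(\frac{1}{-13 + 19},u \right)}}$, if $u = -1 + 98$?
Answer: $\frac{1}{97} \approx 0.010309$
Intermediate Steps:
$u = 97$
$\frac{1}{C{\left(\frac{1}{-13 + 19},u \right)}} = \frac{1}{97}$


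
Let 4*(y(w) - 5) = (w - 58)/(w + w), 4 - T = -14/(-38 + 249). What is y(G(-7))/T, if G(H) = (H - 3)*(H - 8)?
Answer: 321353/257400 ≈ 1.2485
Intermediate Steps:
G(H) = (-8 + H)*(-3 + H) (G(H) = (-3 + H)*(-8 + H) = (-8 + H)*(-3 + H))
T = 858/211 (T = 4 - (-14)/(-38 + 249) = 4 - (-14)/211 = 4 - 1*(-14/211) = 4 + 14/211 = 858/211 ≈ 4.0664)
y(w) = 5 + (-58 + w)/(8*w) (y(w) = 5 + ((w - 58)/(w + w))/4 = 5 + ((-58 + w)/((2*w)))/4 = 5 + ((-58 + w)*(1/(2*w)))/4 = 5 + ((-58 + w)/(2*w))/4 = 5 + (-58 + w)/(8*w))
y(G(-7))/T = ((-58 + 41*(24 + (-7)² - 11*(-7)))/(8*(24 + (-7)² - 11*(-7))))/(858/211) = ((-58 + 41*(24 + 49 + 77))/(8*(24 + 49 + 77)))*(211/858) = ((⅛)*(-58 + 41*150)/150)*(211/858) = ((⅛)*(1/150)*(-58 + 6150))*(211/858) = ((⅛)*(1/150)*6092)*(211/858) = (1523/300)*(211/858) = 321353/257400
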